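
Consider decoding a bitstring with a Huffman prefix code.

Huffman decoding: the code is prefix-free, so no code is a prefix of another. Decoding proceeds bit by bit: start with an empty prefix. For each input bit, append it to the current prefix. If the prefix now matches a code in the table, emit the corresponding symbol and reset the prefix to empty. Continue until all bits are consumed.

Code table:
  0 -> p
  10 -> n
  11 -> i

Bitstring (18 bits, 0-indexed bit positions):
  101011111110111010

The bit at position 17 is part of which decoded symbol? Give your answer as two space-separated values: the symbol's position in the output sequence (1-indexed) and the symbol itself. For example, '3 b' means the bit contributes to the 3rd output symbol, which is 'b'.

Answer: 9 n

Derivation:
Bit 0: prefix='1' (no match yet)
Bit 1: prefix='10' -> emit 'n', reset
Bit 2: prefix='1' (no match yet)
Bit 3: prefix='10' -> emit 'n', reset
Bit 4: prefix='1' (no match yet)
Bit 5: prefix='11' -> emit 'i', reset
Bit 6: prefix='1' (no match yet)
Bit 7: prefix='11' -> emit 'i', reset
Bit 8: prefix='1' (no match yet)
Bit 9: prefix='11' -> emit 'i', reset
Bit 10: prefix='1' (no match yet)
Bit 11: prefix='10' -> emit 'n', reset
Bit 12: prefix='1' (no match yet)
Bit 13: prefix='11' -> emit 'i', reset
Bit 14: prefix='1' (no match yet)
Bit 15: prefix='10' -> emit 'n', reset
Bit 16: prefix='1' (no match yet)
Bit 17: prefix='10' -> emit 'n', reset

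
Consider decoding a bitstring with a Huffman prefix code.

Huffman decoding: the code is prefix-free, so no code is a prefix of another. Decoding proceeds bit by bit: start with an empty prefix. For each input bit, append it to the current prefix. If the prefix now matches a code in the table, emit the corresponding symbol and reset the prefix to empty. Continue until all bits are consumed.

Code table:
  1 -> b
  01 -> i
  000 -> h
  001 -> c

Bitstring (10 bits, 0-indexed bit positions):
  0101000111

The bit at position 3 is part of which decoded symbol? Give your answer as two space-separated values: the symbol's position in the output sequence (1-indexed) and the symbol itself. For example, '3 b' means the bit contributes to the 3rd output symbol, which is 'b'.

Answer: 2 i

Derivation:
Bit 0: prefix='0' (no match yet)
Bit 1: prefix='01' -> emit 'i', reset
Bit 2: prefix='0' (no match yet)
Bit 3: prefix='01' -> emit 'i', reset
Bit 4: prefix='0' (no match yet)
Bit 5: prefix='00' (no match yet)
Bit 6: prefix='000' -> emit 'h', reset
Bit 7: prefix='1' -> emit 'b', reset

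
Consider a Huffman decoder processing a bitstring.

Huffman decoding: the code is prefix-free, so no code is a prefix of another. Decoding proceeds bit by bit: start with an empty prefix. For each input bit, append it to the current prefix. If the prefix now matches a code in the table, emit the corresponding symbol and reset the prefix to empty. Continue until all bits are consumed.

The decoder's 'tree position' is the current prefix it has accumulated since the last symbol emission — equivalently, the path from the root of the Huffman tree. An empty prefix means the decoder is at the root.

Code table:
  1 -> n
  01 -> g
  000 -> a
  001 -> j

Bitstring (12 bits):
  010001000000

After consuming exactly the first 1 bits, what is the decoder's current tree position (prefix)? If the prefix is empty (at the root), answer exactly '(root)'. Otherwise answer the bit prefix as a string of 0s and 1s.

Bit 0: prefix='0' (no match yet)

Answer: 0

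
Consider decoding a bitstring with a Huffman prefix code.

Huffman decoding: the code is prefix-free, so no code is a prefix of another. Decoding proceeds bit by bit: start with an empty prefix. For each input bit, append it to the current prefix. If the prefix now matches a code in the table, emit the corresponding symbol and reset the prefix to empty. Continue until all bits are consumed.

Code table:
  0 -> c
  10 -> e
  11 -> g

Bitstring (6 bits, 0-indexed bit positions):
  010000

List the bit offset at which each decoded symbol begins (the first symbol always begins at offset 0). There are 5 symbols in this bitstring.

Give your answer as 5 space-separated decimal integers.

Answer: 0 1 3 4 5

Derivation:
Bit 0: prefix='0' -> emit 'c', reset
Bit 1: prefix='1' (no match yet)
Bit 2: prefix='10' -> emit 'e', reset
Bit 3: prefix='0' -> emit 'c', reset
Bit 4: prefix='0' -> emit 'c', reset
Bit 5: prefix='0' -> emit 'c', reset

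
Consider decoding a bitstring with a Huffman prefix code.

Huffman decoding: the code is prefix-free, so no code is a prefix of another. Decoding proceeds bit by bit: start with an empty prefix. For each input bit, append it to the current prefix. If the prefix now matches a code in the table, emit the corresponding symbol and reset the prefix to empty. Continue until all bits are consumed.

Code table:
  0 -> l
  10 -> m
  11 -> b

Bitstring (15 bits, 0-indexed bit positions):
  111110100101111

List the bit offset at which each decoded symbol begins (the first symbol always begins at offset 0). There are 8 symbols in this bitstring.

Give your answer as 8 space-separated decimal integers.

Answer: 0 2 4 6 8 9 11 13

Derivation:
Bit 0: prefix='1' (no match yet)
Bit 1: prefix='11' -> emit 'b', reset
Bit 2: prefix='1' (no match yet)
Bit 3: prefix='11' -> emit 'b', reset
Bit 4: prefix='1' (no match yet)
Bit 5: prefix='10' -> emit 'm', reset
Bit 6: prefix='1' (no match yet)
Bit 7: prefix='10' -> emit 'm', reset
Bit 8: prefix='0' -> emit 'l', reset
Bit 9: prefix='1' (no match yet)
Bit 10: prefix='10' -> emit 'm', reset
Bit 11: prefix='1' (no match yet)
Bit 12: prefix='11' -> emit 'b', reset
Bit 13: prefix='1' (no match yet)
Bit 14: prefix='11' -> emit 'b', reset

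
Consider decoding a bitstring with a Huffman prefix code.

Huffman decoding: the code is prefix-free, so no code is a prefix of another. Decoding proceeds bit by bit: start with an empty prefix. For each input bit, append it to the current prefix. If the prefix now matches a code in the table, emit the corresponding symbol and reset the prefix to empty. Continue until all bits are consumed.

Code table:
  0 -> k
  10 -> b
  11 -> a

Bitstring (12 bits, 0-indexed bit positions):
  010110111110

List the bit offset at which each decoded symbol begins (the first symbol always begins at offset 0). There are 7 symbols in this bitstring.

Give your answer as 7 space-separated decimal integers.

Bit 0: prefix='0' -> emit 'k', reset
Bit 1: prefix='1' (no match yet)
Bit 2: prefix='10' -> emit 'b', reset
Bit 3: prefix='1' (no match yet)
Bit 4: prefix='11' -> emit 'a', reset
Bit 5: prefix='0' -> emit 'k', reset
Bit 6: prefix='1' (no match yet)
Bit 7: prefix='11' -> emit 'a', reset
Bit 8: prefix='1' (no match yet)
Bit 9: prefix='11' -> emit 'a', reset
Bit 10: prefix='1' (no match yet)
Bit 11: prefix='10' -> emit 'b', reset

Answer: 0 1 3 5 6 8 10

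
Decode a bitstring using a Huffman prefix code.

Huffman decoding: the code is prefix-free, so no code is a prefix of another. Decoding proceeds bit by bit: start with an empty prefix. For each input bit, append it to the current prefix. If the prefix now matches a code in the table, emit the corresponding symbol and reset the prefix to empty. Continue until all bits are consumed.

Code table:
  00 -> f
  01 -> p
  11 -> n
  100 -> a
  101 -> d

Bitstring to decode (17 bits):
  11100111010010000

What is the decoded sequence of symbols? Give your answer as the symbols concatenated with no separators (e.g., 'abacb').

Bit 0: prefix='1' (no match yet)
Bit 1: prefix='11' -> emit 'n', reset
Bit 2: prefix='1' (no match yet)
Bit 3: prefix='10' (no match yet)
Bit 4: prefix='100' -> emit 'a', reset
Bit 5: prefix='1' (no match yet)
Bit 6: prefix='11' -> emit 'n', reset
Bit 7: prefix='1' (no match yet)
Bit 8: prefix='10' (no match yet)
Bit 9: prefix='101' -> emit 'd', reset
Bit 10: prefix='0' (no match yet)
Bit 11: prefix='00' -> emit 'f', reset
Bit 12: prefix='1' (no match yet)
Bit 13: prefix='10' (no match yet)
Bit 14: prefix='100' -> emit 'a', reset
Bit 15: prefix='0' (no match yet)
Bit 16: prefix='00' -> emit 'f', reset

Answer: nandfaf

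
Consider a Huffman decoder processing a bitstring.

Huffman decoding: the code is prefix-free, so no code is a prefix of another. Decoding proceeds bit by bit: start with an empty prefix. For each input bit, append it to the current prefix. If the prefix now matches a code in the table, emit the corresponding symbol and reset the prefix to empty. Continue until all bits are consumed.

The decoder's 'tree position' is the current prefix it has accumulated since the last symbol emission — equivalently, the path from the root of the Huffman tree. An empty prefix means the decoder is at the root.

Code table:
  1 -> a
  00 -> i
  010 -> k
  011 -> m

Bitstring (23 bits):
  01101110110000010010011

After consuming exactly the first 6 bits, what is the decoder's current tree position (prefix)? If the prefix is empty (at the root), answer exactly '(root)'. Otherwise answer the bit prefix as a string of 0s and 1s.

Bit 0: prefix='0' (no match yet)
Bit 1: prefix='01' (no match yet)
Bit 2: prefix='011' -> emit 'm', reset
Bit 3: prefix='0' (no match yet)
Bit 4: prefix='01' (no match yet)
Bit 5: prefix='011' -> emit 'm', reset

Answer: (root)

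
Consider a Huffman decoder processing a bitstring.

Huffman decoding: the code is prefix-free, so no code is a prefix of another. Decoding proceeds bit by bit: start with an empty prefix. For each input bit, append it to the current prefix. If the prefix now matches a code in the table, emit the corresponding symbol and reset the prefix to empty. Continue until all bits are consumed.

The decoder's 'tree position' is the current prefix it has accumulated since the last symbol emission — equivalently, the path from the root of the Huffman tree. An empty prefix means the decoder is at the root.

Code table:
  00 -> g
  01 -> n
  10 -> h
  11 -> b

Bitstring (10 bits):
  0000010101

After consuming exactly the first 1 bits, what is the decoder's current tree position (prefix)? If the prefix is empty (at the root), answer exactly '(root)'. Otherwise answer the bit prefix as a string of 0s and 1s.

Answer: 0

Derivation:
Bit 0: prefix='0' (no match yet)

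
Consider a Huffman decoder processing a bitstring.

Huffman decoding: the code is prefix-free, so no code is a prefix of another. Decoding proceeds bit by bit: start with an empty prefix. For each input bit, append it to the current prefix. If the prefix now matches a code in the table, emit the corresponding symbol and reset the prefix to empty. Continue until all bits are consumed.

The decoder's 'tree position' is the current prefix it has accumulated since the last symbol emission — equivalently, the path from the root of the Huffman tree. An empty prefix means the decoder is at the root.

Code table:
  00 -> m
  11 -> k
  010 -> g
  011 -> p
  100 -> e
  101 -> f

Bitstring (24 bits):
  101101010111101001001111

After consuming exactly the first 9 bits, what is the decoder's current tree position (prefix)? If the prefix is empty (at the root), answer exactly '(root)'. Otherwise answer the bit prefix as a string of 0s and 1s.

Answer: (root)

Derivation:
Bit 0: prefix='1' (no match yet)
Bit 1: prefix='10' (no match yet)
Bit 2: prefix='101' -> emit 'f', reset
Bit 3: prefix='1' (no match yet)
Bit 4: prefix='10' (no match yet)
Bit 5: prefix='101' -> emit 'f', reset
Bit 6: prefix='0' (no match yet)
Bit 7: prefix='01' (no match yet)
Bit 8: prefix='010' -> emit 'g', reset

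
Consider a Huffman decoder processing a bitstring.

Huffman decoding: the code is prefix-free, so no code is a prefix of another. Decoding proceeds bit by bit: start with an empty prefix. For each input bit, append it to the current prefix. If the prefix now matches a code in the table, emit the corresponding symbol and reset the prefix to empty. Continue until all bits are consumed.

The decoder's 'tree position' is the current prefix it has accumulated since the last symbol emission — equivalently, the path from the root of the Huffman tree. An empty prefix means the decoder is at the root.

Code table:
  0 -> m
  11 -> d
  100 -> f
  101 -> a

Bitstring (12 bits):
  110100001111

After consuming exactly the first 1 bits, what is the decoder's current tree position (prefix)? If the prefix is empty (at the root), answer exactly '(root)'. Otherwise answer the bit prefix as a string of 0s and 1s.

Answer: 1

Derivation:
Bit 0: prefix='1' (no match yet)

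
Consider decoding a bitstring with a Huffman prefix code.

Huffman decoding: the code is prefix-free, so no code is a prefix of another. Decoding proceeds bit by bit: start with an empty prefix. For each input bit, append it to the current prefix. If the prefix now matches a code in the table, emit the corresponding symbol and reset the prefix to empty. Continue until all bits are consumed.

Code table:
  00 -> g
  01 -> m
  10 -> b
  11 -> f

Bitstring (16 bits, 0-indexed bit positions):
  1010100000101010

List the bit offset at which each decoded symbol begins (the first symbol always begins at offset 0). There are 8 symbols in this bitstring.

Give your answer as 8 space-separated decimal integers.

Answer: 0 2 4 6 8 10 12 14

Derivation:
Bit 0: prefix='1' (no match yet)
Bit 1: prefix='10' -> emit 'b', reset
Bit 2: prefix='1' (no match yet)
Bit 3: prefix='10' -> emit 'b', reset
Bit 4: prefix='1' (no match yet)
Bit 5: prefix='10' -> emit 'b', reset
Bit 6: prefix='0' (no match yet)
Bit 7: prefix='00' -> emit 'g', reset
Bit 8: prefix='0' (no match yet)
Bit 9: prefix='00' -> emit 'g', reset
Bit 10: prefix='1' (no match yet)
Bit 11: prefix='10' -> emit 'b', reset
Bit 12: prefix='1' (no match yet)
Bit 13: prefix='10' -> emit 'b', reset
Bit 14: prefix='1' (no match yet)
Bit 15: prefix='10' -> emit 'b', reset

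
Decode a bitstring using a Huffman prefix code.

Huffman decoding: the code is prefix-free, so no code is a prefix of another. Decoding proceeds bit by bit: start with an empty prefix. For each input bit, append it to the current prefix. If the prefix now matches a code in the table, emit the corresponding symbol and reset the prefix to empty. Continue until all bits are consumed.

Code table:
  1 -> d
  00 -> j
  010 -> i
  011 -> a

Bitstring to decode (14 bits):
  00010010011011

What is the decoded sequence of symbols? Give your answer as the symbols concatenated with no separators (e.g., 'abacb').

Bit 0: prefix='0' (no match yet)
Bit 1: prefix='00' -> emit 'j', reset
Bit 2: prefix='0' (no match yet)
Bit 3: prefix='01' (no match yet)
Bit 4: prefix='010' -> emit 'i', reset
Bit 5: prefix='0' (no match yet)
Bit 6: prefix='01' (no match yet)
Bit 7: prefix='010' -> emit 'i', reset
Bit 8: prefix='0' (no match yet)
Bit 9: prefix='01' (no match yet)
Bit 10: prefix='011' -> emit 'a', reset
Bit 11: prefix='0' (no match yet)
Bit 12: prefix='01' (no match yet)
Bit 13: prefix='011' -> emit 'a', reset

Answer: jiiaa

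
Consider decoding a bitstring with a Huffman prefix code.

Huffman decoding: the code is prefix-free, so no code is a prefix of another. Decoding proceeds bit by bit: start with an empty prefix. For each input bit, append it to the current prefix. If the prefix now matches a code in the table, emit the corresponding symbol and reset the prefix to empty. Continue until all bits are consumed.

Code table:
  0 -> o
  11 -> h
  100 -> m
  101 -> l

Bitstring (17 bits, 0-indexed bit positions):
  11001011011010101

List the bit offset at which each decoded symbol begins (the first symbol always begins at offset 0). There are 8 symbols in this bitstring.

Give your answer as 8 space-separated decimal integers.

Answer: 0 2 3 4 7 10 13 14

Derivation:
Bit 0: prefix='1' (no match yet)
Bit 1: prefix='11' -> emit 'h', reset
Bit 2: prefix='0' -> emit 'o', reset
Bit 3: prefix='0' -> emit 'o', reset
Bit 4: prefix='1' (no match yet)
Bit 5: prefix='10' (no match yet)
Bit 6: prefix='101' -> emit 'l', reset
Bit 7: prefix='1' (no match yet)
Bit 8: prefix='10' (no match yet)
Bit 9: prefix='101' -> emit 'l', reset
Bit 10: prefix='1' (no match yet)
Bit 11: prefix='10' (no match yet)
Bit 12: prefix='101' -> emit 'l', reset
Bit 13: prefix='0' -> emit 'o', reset
Bit 14: prefix='1' (no match yet)
Bit 15: prefix='10' (no match yet)
Bit 16: prefix='101' -> emit 'l', reset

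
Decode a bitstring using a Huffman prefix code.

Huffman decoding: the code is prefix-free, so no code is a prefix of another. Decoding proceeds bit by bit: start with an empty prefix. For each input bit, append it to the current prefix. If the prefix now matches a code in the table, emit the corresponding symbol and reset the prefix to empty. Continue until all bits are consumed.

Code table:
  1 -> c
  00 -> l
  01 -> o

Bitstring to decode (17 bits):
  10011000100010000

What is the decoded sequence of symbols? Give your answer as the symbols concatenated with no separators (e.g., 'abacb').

Answer: clcclololl

Derivation:
Bit 0: prefix='1' -> emit 'c', reset
Bit 1: prefix='0' (no match yet)
Bit 2: prefix='00' -> emit 'l', reset
Bit 3: prefix='1' -> emit 'c', reset
Bit 4: prefix='1' -> emit 'c', reset
Bit 5: prefix='0' (no match yet)
Bit 6: prefix='00' -> emit 'l', reset
Bit 7: prefix='0' (no match yet)
Bit 8: prefix='01' -> emit 'o', reset
Bit 9: prefix='0' (no match yet)
Bit 10: prefix='00' -> emit 'l', reset
Bit 11: prefix='0' (no match yet)
Bit 12: prefix='01' -> emit 'o', reset
Bit 13: prefix='0' (no match yet)
Bit 14: prefix='00' -> emit 'l', reset
Bit 15: prefix='0' (no match yet)
Bit 16: prefix='00' -> emit 'l', reset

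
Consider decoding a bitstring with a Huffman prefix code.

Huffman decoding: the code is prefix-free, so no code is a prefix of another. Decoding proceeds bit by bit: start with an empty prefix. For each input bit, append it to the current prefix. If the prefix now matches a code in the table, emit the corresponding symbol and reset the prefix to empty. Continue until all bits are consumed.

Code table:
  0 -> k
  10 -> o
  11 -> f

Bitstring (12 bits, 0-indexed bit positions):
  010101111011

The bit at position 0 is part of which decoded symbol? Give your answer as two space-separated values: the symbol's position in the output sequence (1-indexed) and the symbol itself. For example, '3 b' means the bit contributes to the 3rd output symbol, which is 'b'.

Bit 0: prefix='0' -> emit 'k', reset
Bit 1: prefix='1' (no match yet)
Bit 2: prefix='10' -> emit 'o', reset
Bit 3: prefix='1' (no match yet)
Bit 4: prefix='10' -> emit 'o', reset

Answer: 1 k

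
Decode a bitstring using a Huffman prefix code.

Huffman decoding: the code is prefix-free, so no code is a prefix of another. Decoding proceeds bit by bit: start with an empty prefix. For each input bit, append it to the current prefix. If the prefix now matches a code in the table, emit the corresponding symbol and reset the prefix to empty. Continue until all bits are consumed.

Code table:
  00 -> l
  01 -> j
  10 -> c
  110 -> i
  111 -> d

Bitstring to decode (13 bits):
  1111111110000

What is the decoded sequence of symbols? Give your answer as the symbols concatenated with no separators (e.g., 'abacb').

Answer: dddll

Derivation:
Bit 0: prefix='1' (no match yet)
Bit 1: prefix='11' (no match yet)
Bit 2: prefix='111' -> emit 'd', reset
Bit 3: prefix='1' (no match yet)
Bit 4: prefix='11' (no match yet)
Bit 5: prefix='111' -> emit 'd', reset
Bit 6: prefix='1' (no match yet)
Bit 7: prefix='11' (no match yet)
Bit 8: prefix='111' -> emit 'd', reset
Bit 9: prefix='0' (no match yet)
Bit 10: prefix='00' -> emit 'l', reset
Bit 11: prefix='0' (no match yet)
Bit 12: prefix='00' -> emit 'l', reset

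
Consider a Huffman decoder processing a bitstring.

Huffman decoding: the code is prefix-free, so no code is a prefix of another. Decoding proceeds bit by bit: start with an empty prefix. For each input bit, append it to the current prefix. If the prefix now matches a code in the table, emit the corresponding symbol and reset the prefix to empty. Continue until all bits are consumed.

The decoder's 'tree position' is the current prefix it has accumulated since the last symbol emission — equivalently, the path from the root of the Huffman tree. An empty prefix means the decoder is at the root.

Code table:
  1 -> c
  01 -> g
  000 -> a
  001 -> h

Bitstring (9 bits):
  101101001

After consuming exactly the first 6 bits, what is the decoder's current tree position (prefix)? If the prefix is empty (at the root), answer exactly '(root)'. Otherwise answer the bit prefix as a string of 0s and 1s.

Answer: (root)

Derivation:
Bit 0: prefix='1' -> emit 'c', reset
Bit 1: prefix='0' (no match yet)
Bit 2: prefix='01' -> emit 'g', reset
Bit 3: prefix='1' -> emit 'c', reset
Bit 4: prefix='0' (no match yet)
Bit 5: prefix='01' -> emit 'g', reset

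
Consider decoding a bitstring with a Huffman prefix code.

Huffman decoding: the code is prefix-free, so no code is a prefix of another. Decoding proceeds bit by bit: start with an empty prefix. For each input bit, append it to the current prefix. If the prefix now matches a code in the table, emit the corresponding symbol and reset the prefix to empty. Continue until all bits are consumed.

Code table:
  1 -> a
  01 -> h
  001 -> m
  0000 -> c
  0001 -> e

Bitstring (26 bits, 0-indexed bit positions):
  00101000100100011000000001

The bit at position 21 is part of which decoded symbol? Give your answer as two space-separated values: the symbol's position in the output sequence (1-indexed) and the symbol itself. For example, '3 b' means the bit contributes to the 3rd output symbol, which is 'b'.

Answer: 8 c

Derivation:
Bit 0: prefix='0' (no match yet)
Bit 1: prefix='00' (no match yet)
Bit 2: prefix='001' -> emit 'm', reset
Bit 3: prefix='0' (no match yet)
Bit 4: prefix='01' -> emit 'h', reset
Bit 5: prefix='0' (no match yet)
Bit 6: prefix='00' (no match yet)
Bit 7: prefix='000' (no match yet)
Bit 8: prefix='0001' -> emit 'e', reset
Bit 9: prefix='0' (no match yet)
Bit 10: prefix='00' (no match yet)
Bit 11: prefix='001' -> emit 'm', reset
Bit 12: prefix='0' (no match yet)
Bit 13: prefix='00' (no match yet)
Bit 14: prefix='000' (no match yet)
Bit 15: prefix='0001' -> emit 'e', reset
Bit 16: prefix='1' -> emit 'a', reset
Bit 17: prefix='0' (no match yet)
Bit 18: prefix='00' (no match yet)
Bit 19: prefix='000' (no match yet)
Bit 20: prefix='0000' -> emit 'c', reset
Bit 21: prefix='0' (no match yet)
Bit 22: prefix='00' (no match yet)
Bit 23: prefix='000' (no match yet)
Bit 24: prefix='0000' -> emit 'c', reset
Bit 25: prefix='1' -> emit 'a', reset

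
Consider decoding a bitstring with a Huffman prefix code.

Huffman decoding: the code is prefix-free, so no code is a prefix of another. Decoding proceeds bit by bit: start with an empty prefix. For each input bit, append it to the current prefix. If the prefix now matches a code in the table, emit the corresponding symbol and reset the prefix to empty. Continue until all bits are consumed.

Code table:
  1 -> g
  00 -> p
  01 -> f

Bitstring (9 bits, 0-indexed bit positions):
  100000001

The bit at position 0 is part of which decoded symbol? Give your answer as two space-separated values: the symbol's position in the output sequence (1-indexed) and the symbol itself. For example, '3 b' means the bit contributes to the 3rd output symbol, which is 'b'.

Answer: 1 g

Derivation:
Bit 0: prefix='1' -> emit 'g', reset
Bit 1: prefix='0' (no match yet)
Bit 2: prefix='00' -> emit 'p', reset
Bit 3: prefix='0' (no match yet)
Bit 4: prefix='00' -> emit 'p', reset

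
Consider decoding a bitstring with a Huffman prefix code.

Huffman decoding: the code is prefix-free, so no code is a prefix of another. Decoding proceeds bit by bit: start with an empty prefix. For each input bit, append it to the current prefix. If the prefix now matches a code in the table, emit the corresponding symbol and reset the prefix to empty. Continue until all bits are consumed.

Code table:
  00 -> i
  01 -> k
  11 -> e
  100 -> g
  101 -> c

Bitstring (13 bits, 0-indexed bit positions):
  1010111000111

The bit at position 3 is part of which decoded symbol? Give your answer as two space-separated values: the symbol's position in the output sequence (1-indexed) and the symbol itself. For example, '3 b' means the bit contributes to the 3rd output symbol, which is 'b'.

Answer: 2 k

Derivation:
Bit 0: prefix='1' (no match yet)
Bit 1: prefix='10' (no match yet)
Bit 2: prefix='101' -> emit 'c', reset
Bit 3: prefix='0' (no match yet)
Bit 4: prefix='01' -> emit 'k', reset
Bit 5: prefix='1' (no match yet)
Bit 6: prefix='11' -> emit 'e', reset
Bit 7: prefix='0' (no match yet)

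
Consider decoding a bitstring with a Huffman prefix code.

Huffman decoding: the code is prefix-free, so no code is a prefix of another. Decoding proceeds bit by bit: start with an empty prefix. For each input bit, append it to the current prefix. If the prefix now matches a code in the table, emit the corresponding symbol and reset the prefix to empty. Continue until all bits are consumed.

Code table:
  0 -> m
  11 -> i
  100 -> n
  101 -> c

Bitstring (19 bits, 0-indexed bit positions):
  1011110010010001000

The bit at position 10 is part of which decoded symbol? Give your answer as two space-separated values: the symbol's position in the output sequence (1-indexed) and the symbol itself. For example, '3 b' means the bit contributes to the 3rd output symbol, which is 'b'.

Bit 0: prefix='1' (no match yet)
Bit 1: prefix='10' (no match yet)
Bit 2: prefix='101' -> emit 'c', reset
Bit 3: prefix='1' (no match yet)
Bit 4: prefix='11' -> emit 'i', reset
Bit 5: prefix='1' (no match yet)
Bit 6: prefix='10' (no match yet)
Bit 7: prefix='100' -> emit 'n', reset
Bit 8: prefix='1' (no match yet)
Bit 9: prefix='10' (no match yet)
Bit 10: prefix='100' -> emit 'n', reset
Bit 11: prefix='1' (no match yet)
Bit 12: prefix='10' (no match yet)
Bit 13: prefix='100' -> emit 'n', reset
Bit 14: prefix='0' -> emit 'm', reset

Answer: 4 n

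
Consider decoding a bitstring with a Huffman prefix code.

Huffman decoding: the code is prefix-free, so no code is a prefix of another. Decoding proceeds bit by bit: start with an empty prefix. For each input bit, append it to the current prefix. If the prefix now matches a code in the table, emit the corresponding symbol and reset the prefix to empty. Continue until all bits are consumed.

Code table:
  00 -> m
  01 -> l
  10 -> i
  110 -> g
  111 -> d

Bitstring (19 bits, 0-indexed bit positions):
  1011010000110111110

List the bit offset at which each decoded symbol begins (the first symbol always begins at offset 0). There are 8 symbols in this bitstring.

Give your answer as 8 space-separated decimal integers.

Answer: 0 2 5 7 9 11 13 16

Derivation:
Bit 0: prefix='1' (no match yet)
Bit 1: prefix='10' -> emit 'i', reset
Bit 2: prefix='1' (no match yet)
Bit 3: prefix='11' (no match yet)
Bit 4: prefix='110' -> emit 'g', reset
Bit 5: prefix='1' (no match yet)
Bit 6: prefix='10' -> emit 'i', reset
Bit 7: prefix='0' (no match yet)
Bit 8: prefix='00' -> emit 'm', reset
Bit 9: prefix='0' (no match yet)
Bit 10: prefix='01' -> emit 'l', reset
Bit 11: prefix='1' (no match yet)
Bit 12: prefix='10' -> emit 'i', reset
Bit 13: prefix='1' (no match yet)
Bit 14: prefix='11' (no match yet)
Bit 15: prefix='111' -> emit 'd', reset
Bit 16: prefix='1' (no match yet)
Bit 17: prefix='11' (no match yet)
Bit 18: prefix='110' -> emit 'g', reset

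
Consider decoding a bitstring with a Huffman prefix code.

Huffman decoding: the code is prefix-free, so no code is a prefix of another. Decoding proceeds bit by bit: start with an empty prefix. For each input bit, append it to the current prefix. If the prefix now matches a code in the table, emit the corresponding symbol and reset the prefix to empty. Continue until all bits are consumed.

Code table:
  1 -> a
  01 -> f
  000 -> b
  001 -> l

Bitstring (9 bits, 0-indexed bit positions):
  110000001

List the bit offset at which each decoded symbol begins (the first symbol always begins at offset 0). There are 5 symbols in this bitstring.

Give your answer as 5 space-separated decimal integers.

Answer: 0 1 2 5 8

Derivation:
Bit 0: prefix='1' -> emit 'a', reset
Bit 1: prefix='1' -> emit 'a', reset
Bit 2: prefix='0' (no match yet)
Bit 3: prefix='00' (no match yet)
Bit 4: prefix='000' -> emit 'b', reset
Bit 5: prefix='0' (no match yet)
Bit 6: prefix='00' (no match yet)
Bit 7: prefix='000' -> emit 'b', reset
Bit 8: prefix='1' -> emit 'a', reset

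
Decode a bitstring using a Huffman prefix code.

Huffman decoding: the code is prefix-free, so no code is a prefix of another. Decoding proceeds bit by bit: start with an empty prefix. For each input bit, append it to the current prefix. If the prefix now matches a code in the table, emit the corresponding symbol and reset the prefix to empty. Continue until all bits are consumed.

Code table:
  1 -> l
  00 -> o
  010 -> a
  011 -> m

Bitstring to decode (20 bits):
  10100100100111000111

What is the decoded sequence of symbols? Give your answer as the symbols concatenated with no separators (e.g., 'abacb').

Bit 0: prefix='1' -> emit 'l', reset
Bit 1: prefix='0' (no match yet)
Bit 2: prefix='01' (no match yet)
Bit 3: prefix='010' -> emit 'a', reset
Bit 4: prefix='0' (no match yet)
Bit 5: prefix='01' (no match yet)
Bit 6: prefix='010' -> emit 'a', reset
Bit 7: prefix='0' (no match yet)
Bit 8: prefix='01' (no match yet)
Bit 9: prefix='010' -> emit 'a', reset
Bit 10: prefix='0' (no match yet)
Bit 11: prefix='01' (no match yet)
Bit 12: prefix='011' -> emit 'm', reset
Bit 13: prefix='1' -> emit 'l', reset
Bit 14: prefix='0' (no match yet)
Bit 15: prefix='00' -> emit 'o', reset
Bit 16: prefix='0' (no match yet)
Bit 17: prefix='01' (no match yet)
Bit 18: prefix='011' -> emit 'm', reset
Bit 19: prefix='1' -> emit 'l', reset

Answer: laaamloml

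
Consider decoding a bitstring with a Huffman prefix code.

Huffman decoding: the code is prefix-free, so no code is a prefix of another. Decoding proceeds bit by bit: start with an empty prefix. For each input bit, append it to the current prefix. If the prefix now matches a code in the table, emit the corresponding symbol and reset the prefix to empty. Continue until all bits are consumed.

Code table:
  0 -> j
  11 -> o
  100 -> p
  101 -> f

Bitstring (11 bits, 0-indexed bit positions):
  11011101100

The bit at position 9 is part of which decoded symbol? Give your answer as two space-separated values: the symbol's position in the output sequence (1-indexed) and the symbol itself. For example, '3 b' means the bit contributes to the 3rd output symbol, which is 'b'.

Bit 0: prefix='1' (no match yet)
Bit 1: prefix='11' -> emit 'o', reset
Bit 2: prefix='0' -> emit 'j', reset
Bit 3: prefix='1' (no match yet)
Bit 4: prefix='11' -> emit 'o', reset
Bit 5: prefix='1' (no match yet)
Bit 6: prefix='10' (no match yet)
Bit 7: prefix='101' -> emit 'f', reset
Bit 8: prefix='1' (no match yet)
Bit 9: prefix='10' (no match yet)
Bit 10: prefix='100' -> emit 'p', reset

Answer: 5 p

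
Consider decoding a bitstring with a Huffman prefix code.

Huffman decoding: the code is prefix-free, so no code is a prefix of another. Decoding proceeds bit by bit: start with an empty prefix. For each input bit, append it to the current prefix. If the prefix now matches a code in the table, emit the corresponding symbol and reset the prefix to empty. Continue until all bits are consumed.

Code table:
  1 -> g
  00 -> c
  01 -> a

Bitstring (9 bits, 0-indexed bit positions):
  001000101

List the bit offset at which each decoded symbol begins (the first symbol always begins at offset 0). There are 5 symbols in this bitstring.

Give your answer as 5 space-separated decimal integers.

Bit 0: prefix='0' (no match yet)
Bit 1: prefix='00' -> emit 'c', reset
Bit 2: prefix='1' -> emit 'g', reset
Bit 3: prefix='0' (no match yet)
Bit 4: prefix='00' -> emit 'c', reset
Bit 5: prefix='0' (no match yet)
Bit 6: prefix='01' -> emit 'a', reset
Bit 7: prefix='0' (no match yet)
Bit 8: prefix='01' -> emit 'a', reset

Answer: 0 2 3 5 7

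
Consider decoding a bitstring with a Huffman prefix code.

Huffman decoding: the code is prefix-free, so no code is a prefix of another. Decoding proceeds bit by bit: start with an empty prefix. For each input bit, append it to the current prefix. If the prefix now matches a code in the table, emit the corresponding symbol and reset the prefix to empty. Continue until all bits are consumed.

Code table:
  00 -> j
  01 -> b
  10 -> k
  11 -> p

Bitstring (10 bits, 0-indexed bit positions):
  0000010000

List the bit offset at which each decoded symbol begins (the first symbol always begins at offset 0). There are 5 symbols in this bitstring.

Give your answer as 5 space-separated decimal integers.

Answer: 0 2 4 6 8

Derivation:
Bit 0: prefix='0' (no match yet)
Bit 1: prefix='00' -> emit 'j', reset
Bit 2: prefix='0' (no match yet)
Bit 3: prefix='00' -> emit 'j', reset
Bit 4: prefix='0' (no match yet)
Bit 5: prefix='01' -> emit 'b', reset
Bit 6: prefix='0' (no match yet)
Bit 7: prefix='00' -> emit 'j', reset
Bit 8: prefix='0' (no match yet)
Bit 9: prefix='00' -> emit 'j', reset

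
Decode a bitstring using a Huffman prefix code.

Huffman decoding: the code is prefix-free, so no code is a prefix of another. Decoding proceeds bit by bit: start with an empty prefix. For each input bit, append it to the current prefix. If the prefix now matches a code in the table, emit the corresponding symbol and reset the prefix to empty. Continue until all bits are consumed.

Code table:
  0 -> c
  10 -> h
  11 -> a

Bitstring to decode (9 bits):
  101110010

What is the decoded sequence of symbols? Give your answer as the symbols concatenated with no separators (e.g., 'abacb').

Answer: hahch

Derivation:
Bit 0: prefix='1' (no match yet)
Bit 1: prefix='10' -> emit 'h', reset
Bit 2: prefix='1' (no match yet)
Bit 3: prefix='11' -> emit 'a', reset
Bit 4: prefix='1' (no match yet)
Bit 5: prefix='10' -> emit 'h', reset
Bit 6: prefix='0' -> emit 'c', reset
Bit 7: prefix='1' (no match yet)
Bit 8: prefix='10' -> emit 'h', reset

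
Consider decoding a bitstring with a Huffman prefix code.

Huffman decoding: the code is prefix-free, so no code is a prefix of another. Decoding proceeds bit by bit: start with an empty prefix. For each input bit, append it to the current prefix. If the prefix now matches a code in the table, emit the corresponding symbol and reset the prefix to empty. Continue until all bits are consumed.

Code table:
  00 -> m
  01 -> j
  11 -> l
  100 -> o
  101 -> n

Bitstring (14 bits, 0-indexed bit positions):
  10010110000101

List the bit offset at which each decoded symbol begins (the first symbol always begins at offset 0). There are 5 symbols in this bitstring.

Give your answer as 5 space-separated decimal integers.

Bit 0: prefix='1' (no match yet)
Bit 1: prefix='10' (no match yet)
Bit 2: prefix='100' -> emit 'o', reset
Bit 3: prefix='1' (no match yet)
Bit 4: prefix='10' (no match yet)
Bit 5: prefix='101' -> emit 'n', reset
Bit 6: prefix='1' (no match yet)
Bit 7: prefix='10' (no match yet)
Bit 8: prefix='100' -> emit 'o', reset
Bit 9: prefix='0' (no match yet)
Bit 10: prefix='00' -> emit 'm', reset
Bit 11: prefix='1' (no match yet)
Bit 12: prefix='10' (no match yet)
Bit 13: prefix='101' -> emit 'n', reset

Answer: 0 3 6 9 11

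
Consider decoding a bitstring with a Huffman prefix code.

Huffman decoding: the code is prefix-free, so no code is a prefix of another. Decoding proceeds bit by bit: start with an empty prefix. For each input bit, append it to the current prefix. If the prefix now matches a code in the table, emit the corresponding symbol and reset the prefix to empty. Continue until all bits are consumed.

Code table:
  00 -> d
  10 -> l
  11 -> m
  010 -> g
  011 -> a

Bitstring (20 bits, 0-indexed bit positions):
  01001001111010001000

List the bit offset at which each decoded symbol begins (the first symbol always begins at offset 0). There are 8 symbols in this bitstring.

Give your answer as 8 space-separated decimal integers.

Bit 0: prefix='0' (no match yet)
Bit 1: prefix='01' (no match yet)
Bit 2: prefix='010' -> emit 'g', reset
Bit 3: prefix='0' (no match yet)
Bit 4: prefix='01' (no match yet)
Bit 5: prefix='010' -> emit 'g', reset
Bit 6: prefix='0' (no match yet)
Bit 7: prefix='01' (no match yet)
Bit 8: prefix='011' -> emit 'a', reset
Bit 9: prefix='1' (no match yet)
Bit 10: prefix='11' -> emit 'm', reset
Bit 11: prefix='0' (no match yet)
Bit 12: prefix='01' (no match yet)
Bit 13: prefix='010' -> emit 'g', reset
Bit 14: prefix='0' (no match yet)
Bit 15: prefix='00' -> emit 'd', reset
Bit 16: prefix='1' (no match yet)
Bit 17: prefix='10' -> emit 'l', reset
Bit 18: prefix='0' (no match yet)
Bit 19: prefix='00' -> emit 'd', reset

Answer: 0 3 6 9 11 14 16 18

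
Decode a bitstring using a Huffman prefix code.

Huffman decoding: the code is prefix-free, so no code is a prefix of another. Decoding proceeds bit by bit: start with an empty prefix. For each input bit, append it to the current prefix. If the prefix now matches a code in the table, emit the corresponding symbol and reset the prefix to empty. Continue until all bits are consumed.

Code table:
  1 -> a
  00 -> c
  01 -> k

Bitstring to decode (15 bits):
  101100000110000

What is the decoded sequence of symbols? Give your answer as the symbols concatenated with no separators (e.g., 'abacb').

Bit 0: prefix='1' -> emit 'a', reset
Bit 1: prefix='0' (no match yet)
Bit 2: prefix='01' -> emit 'k', reset
Bit 3: prefix='1' -> emit 'a', reset
Bit 4: prefix='0' (no match yet)
Bit 5: prefix='00' -> emit 'c', reset
Bit 6: prefix='0' (no match yet)
Bit 7: prefix='00' -> emit 'c', reset
Bit 8: prefix='0' (no match yet)
Bit 9: prefix='01' -> emit 'k', reset
Bit 10: prefix='1' -> emit 'a', reset
Bit 11: prefix='0' (no match yet)
Bit 12: prefix='00' -> emit 'c', reset
Bit 13: prefix='0' (no match yet)
Bit 14: prefix='00' -> emit 'c', reset

Answer: akacckacc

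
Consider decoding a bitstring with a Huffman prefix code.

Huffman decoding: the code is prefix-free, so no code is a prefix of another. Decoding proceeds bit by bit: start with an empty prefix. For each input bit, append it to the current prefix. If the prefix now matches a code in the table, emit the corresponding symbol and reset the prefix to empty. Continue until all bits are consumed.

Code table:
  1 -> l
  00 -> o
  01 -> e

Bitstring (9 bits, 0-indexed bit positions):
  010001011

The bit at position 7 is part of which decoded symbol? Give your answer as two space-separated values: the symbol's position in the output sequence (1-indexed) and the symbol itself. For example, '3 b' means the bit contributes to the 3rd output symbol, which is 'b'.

Bit 0: prefix='0' (no match yet)
Bit 1: prefix='01' -> emit 'e', reset
Bit 2: prefix='0' (no match yet)
Bit 3: prefix='00' -> emit 'o', reset
Bit 4: prefix='0' (no match yet)
Bit 5: prefix='01' -> emit 'e', reset
Bit 6: prefix='0' (no match yet)
Bit 7: prefix='01' -> emit 'e', reset
Bit 8: prefix='1' -> emit 'l', reset

Answer: 4 e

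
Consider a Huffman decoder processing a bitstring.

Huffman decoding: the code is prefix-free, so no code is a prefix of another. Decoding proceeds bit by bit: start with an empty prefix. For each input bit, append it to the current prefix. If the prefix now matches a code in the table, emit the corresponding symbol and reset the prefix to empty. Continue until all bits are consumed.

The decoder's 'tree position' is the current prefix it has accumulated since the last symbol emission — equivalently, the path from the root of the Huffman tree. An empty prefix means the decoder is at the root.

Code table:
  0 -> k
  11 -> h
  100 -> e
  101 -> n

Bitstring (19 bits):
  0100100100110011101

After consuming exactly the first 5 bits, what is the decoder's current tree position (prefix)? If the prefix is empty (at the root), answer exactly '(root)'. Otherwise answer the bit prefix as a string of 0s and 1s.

Answer: 1

Derivation:
Bit 0: prefix='0' -> emit 'k', reset
Bit 1: prefix='1' (no match yet)
Bit 2: prefix='10' (no match yet)
Bit 3: prefix='100' -> emit 'e', reset
Bit 4: prefix='1' (no match yet)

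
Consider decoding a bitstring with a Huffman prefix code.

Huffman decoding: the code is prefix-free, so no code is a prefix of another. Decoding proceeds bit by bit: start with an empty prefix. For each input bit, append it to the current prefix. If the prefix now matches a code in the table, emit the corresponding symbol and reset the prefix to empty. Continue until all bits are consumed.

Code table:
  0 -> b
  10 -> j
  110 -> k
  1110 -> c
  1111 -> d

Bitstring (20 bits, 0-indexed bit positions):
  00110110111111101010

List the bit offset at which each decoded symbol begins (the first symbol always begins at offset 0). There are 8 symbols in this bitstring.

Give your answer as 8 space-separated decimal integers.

Bit 0: prefix='0' -> emit 'b', reset
Bit 1: prefix='0' -> emit 'b', reset
Bit 2: prefix='1' (no match yet)
Bit 3: prefix='11' (no match yet)
Bit 4: prefix='110' -> emit 'k', reset
Bit 5: prefix='1' (no match yet)
Bit 6: prefix='11' (no match yet)
Bit 7: prefix='110' -> emit 'k', reset
Bit 8: prefix='1' (no match yet)
Bit 9: prefix='11' (no match yet)
Bit 10: prefix='111' (no match yet)
Bit 11: prefix='1111' -> emit 'd', reset
Bit 12: prefix='1' (no match yet)
Bit 13: prefix='11' (no match yet)
Bit 14: prefix='111' (no match yet)
Bit 15: prefix='1110' -> emit 'c', reset
Bit 16: prefix='1' (no match yet)
Bit 17: prefix='10' -> emit 'j', reset
Bit 18: prefix='1' (no match yet)
Bit 19: prefix='10' -> emit 'j', reset

Answer: 0 1 2 5 8 12 16 18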